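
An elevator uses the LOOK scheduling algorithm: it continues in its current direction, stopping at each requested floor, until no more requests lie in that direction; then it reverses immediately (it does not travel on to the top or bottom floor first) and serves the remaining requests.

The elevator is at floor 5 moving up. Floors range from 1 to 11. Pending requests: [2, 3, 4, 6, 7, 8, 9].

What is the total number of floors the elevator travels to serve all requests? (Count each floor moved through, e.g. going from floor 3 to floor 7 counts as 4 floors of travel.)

Answer: 11

Derivation:
Start at floor 5 moving up, LOOK stop order: [6, 7, 8, 9, 4, 3, 2]
  5 → 6: |6-5| = 1, total = 1
  6 → 7: |7-6| = 1, total = 2
  7 → 8: |8-7| = 1, total = 3
  8 → 9: |9-8| = 1, total = 4
  9 → 4: |4-9| = 5, total = 9
  4 → 3: |3-4| = 1, total = 10
  3 → 2: |2-3| = 1, total = 11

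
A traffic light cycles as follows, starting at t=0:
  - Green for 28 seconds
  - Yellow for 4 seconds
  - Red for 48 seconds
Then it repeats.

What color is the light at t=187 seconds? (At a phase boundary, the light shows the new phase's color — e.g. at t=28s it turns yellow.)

Cycle length = 28 + 4 + 48 = 80s
t = 187, phase_t = 187 mod 80 = 27
27 < 28 (green end) → GREEN

Answer: green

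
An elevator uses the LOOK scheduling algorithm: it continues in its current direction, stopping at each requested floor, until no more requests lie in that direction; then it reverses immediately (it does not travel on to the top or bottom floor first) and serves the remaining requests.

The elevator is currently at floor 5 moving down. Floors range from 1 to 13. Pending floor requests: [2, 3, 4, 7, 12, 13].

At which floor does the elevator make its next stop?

Current floor: 5, direction: down
Requests above: [7, 12, 13]
Requests below: [2, 3, 4]
Moving down and requests lie below → nearest below is max([2, 3, 4]) = 4

Answer: 4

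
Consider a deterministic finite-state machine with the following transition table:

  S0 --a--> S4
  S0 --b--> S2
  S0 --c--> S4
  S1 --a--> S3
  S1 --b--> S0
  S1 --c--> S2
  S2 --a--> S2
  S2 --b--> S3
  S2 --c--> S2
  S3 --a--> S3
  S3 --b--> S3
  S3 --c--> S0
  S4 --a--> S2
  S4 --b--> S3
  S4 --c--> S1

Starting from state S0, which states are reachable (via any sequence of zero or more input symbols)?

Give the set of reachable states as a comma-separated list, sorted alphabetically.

Answer: S0, S1, S2, S3, S4

Derivation:
BFS from S0:
  visit S0: S0--a-->S4 (new), S0--b-->S2 (new), S0--c-->S4 (seen)
  visit S4: S4--a-->S2 (seen), S4--b-->S3 (new), S4--c-->S1 (new)
  visit S2: S2--a-->S2 (seen), S2--b-->S3 (seen), S2--c-->S2 (seen)
  visit S3: S3--a-->S3 (seen), S3--b-->S3 (seen), S3--c-->S0 (seen)
  visit S1: S1--a-->S3 (seen), S1--b-->S0 (seen), S1--c-->S2 (seen)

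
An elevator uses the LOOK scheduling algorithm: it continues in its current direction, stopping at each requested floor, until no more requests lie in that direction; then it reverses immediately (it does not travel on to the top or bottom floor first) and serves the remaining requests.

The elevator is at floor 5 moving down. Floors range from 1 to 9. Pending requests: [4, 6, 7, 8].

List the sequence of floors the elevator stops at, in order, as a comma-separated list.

Current: 5, moving DOWN
Serve below first (descending): [4]
Then reverse, serve above (ascending): [6, 7, 8]

Answer: 4, 6, 7, 8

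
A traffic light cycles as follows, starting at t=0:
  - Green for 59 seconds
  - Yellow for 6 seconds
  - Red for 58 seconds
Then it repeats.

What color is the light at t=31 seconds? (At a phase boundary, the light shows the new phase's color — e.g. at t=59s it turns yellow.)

Answer: green

Derivation:
Cycle length = 59 + 6 + 58 = 123s
t = 31, phase_t = 31 mod 123 = 31
31 < 59 (green end) → GREEN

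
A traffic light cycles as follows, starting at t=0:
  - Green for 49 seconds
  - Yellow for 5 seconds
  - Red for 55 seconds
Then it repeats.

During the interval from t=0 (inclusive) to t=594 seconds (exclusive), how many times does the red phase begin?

Answer: 5

Derivation:
Cycle = 49+5+55 = 109s
red phase starts at t = k*109 + 54 for k=0,1,2,...
Need k*109+54 < 594 → k < 4.954
k ∈ {0, ..., 4} → 5 starts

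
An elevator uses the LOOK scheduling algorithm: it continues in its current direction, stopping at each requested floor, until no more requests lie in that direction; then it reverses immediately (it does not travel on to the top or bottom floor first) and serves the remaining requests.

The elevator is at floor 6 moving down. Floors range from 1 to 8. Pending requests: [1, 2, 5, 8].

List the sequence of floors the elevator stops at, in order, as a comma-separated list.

Answer: 5, 2, 1, 8

Derivation:
Current: 6, moving DOWN
Serve below first (descending): [5, 2, 1]
Then reverse, serve above (ascending): [8]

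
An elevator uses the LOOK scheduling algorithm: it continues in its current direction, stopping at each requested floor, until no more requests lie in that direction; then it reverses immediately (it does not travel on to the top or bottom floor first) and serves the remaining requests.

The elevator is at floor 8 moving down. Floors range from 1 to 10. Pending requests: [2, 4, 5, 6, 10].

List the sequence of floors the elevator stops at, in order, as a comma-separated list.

Answer: 6, 5, 4, 2, 10

Derivation:
Current: 8, moving DOWN
Serve below first (descending): [6, 5, 4, 2]
Then reverse, serve above (ascending): [10]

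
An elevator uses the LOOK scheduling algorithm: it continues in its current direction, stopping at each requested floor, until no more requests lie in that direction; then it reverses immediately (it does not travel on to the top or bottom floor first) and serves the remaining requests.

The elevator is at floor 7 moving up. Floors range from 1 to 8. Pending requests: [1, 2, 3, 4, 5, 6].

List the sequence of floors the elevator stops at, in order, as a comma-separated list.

Current: 7, moving UP
Serve above first (ascending): []
Then reverse, serve below (descending): [6, 5, 4, 3, 2, 1]

Answer: 6, 5, 4, 3, 2, 1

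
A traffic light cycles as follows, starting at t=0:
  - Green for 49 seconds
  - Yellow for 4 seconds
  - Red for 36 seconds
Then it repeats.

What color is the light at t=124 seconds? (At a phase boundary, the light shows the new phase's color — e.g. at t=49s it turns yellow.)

Answer: green

Derivation:
Cycle length = 49 + 4 + 36 = 89s
t = 124, phase_t = 124 mod 89 = 35
35 < 49 (green end) → GREEN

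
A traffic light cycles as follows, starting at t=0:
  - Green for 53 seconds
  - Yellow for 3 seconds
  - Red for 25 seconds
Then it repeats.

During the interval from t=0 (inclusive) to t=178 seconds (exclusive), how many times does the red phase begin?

Answer: 2

Derivation:
Cycle = 53+3+25 = 81s
red phase starts at t = k*81 + 56 for k=0,1,2,...
Need k*81+56 < 178 → k < 1.506
k ∈ {0, ..., 1} → 2 starts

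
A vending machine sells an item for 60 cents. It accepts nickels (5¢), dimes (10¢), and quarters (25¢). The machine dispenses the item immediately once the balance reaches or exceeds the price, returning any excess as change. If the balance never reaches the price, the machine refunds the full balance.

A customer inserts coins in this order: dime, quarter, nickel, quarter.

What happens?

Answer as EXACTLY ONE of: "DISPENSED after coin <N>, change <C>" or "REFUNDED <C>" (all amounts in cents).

Price: 60¢
Coin 1 (dime, 10¢): balance = 10¢
Coin 2 (quarter, 25¢): balance = 35¢
Coin 3 (nickel, 5¢): balance = 40¢
Coin 4 (quarter, 25¢): balance = 65¢
  → balance >= price → DISPENSE, change = 65 - 60 = 5¢

Answer: DISPENSED after coin 4, change 5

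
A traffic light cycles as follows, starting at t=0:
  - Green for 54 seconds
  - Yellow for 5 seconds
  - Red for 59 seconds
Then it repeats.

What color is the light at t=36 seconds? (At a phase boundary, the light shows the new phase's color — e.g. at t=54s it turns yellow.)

Cycle length = 54 + 5 + 59 = 118s
t = 36, phase_t = 36 mod 118 = 36
36 < 54 (green end) → GREEN

Answer: green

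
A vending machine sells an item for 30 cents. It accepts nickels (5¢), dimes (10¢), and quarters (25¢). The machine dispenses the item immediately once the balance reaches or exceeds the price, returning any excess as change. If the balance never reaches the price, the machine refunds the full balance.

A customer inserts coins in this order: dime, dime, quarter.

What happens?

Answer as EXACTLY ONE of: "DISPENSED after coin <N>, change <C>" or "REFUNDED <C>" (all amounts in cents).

Price: 30¢
Coin 1 (dime, 10¢): balance = 10¢
Coin 2 (dime, 10¢): balance = 20¢
Coin 3 (quarter, 25¢): balance = 45¢
  → balance >= price → DISPENSE, change = 45 - 30 = 15¢

Answer: DISPENSED after coin 3, change 15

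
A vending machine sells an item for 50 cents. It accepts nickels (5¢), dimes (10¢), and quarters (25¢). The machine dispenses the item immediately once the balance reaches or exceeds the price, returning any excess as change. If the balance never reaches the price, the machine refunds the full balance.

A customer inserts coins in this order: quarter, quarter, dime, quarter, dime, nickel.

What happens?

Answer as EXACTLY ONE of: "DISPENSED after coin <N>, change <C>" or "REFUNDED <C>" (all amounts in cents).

Answer: DISPENSED after coin 2, change 0

Derivation:
Price: 50¢
Coin 1 (quarter, 25¢): balance = 25¢
Coin 2 (quarter, 25¢): balance = 50¢
  → balance >= price → DISPENSE, change = 50 - 50 = 0¢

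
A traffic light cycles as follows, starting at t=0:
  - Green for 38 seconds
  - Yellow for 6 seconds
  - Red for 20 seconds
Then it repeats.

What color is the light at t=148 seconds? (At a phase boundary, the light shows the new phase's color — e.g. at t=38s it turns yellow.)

Cycle length = 38 + 6 + 20 = 64s
t = 148, phase_t = 148 mod 64 = 20
20 < 38 (green end) → GREEN

Answer: green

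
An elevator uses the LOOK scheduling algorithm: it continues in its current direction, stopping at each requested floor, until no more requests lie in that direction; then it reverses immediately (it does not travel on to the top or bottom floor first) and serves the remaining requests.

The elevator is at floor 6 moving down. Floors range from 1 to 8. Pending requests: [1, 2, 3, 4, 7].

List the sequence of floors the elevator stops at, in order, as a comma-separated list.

Answer: 4, 3, 2, 1, 7

Derivation:
Current: 6, moving DOWN
Serve below first (descending): [4, 3, 2, 1]
Then reverse, serve above (ascending): [7]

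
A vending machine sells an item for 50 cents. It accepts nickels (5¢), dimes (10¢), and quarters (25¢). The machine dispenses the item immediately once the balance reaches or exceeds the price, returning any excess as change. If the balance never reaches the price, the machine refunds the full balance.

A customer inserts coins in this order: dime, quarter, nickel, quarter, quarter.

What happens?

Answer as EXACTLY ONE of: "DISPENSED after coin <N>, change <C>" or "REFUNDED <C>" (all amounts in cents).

Price: 50¢
Coin 1 (dime, 10¢): balance = 10¢
Coin 2 (quarter, 25¢): balance = 35¢
Coin 3 (nickel, 5¢): balance = 40¢
Coin 4 (quarter, 25¢): balance = 65¢
  → balance >= price → DISPENSE, change = 65 - 50 = 15¢

Answer: DISPENSED after coin 4, change 15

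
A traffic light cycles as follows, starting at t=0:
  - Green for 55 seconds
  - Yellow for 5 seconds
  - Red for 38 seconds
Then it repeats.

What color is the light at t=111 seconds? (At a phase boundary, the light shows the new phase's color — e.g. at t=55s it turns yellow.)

Cycle length = 55 + 5 + 38 = 98s
t = 111, phase_t = 111 mod 98 = 13
13 < 55 (green end) → GREEN

Answer: green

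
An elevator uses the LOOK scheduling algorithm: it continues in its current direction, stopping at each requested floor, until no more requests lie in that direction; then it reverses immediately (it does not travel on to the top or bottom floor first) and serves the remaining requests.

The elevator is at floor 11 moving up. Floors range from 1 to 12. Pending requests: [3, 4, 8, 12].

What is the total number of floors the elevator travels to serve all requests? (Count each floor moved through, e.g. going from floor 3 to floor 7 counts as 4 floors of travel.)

Start at floor 11 moving up, LOOK stop order: [12, 8, 4, 3]
  11 → 12: |12-11| = 1, total = 1
  12 → 8: |8-12| = 4, total = 5
  8 → 4: |4-8| = 4, total = 9
  4 → 3: |3-4| = 1, total = 10

Answer: 10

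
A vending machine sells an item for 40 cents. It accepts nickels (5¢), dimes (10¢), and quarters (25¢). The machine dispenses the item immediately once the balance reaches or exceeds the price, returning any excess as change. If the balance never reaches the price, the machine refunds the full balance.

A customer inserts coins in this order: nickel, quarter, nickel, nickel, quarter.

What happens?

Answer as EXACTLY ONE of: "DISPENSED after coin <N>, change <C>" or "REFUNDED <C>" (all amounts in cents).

Price: 40¢
Coin 1 (nickel, 5¢): balance = 5¢
Coin 2 (quarter, 25¢): balance = 30¢
Coin 3 (nickel, 5¢): balance = 35¢
Coin 4 (nickel, 5¢): balance = 40¢
  → balance >= price → DISPENSE, change = 40 - 40 = 0¢

Answer: DISPENSED after coin 4, change 0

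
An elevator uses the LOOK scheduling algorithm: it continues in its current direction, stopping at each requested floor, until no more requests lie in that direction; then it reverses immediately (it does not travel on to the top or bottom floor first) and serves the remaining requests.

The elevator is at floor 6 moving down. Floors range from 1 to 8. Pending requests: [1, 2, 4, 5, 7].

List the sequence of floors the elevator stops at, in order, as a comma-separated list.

Current: 6, moving DOWN
Serve below first (descending): [5, 4, 2, 1]
Then reverse, serve above (ascending): [7]

Answer: 5, 4, 2, 1, 7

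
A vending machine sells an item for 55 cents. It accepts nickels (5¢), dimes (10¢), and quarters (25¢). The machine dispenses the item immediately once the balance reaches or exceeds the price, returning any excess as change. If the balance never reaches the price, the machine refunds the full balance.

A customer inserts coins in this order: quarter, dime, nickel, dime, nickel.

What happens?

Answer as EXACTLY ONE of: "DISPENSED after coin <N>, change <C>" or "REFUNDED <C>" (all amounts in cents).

Price: 55¢
Coin 1 (quarter, 25¢): balance = 25¢
Coin 2 (dime, 10¢): balance = 35¢
Coin 3 (nickel, 5¢): balance = 40¢
Coin 4 (dime, 10¢): balance = 50¢
Coin 5 (nickel, 5¢): balance = 55¢
  → balance >= price → DISPENSE, change = 55 - 55 = 0¢

Answer: DISPENSED after coin 5, change 0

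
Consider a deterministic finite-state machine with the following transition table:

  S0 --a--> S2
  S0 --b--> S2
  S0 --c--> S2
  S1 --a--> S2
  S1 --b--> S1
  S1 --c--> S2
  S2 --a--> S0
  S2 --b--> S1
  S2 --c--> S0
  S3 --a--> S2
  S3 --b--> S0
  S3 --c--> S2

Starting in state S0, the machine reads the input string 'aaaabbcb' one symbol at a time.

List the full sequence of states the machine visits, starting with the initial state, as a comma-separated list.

Start: S0
  read 'a': S0 --a--> S2
  read 'a': S2 --a--> S0
  read 'a': S0 --a--> S2
  read 'a': S2 --a--> S0
  read 'b': S0 --b--> S2
  read 'b': S2 --b--> S1
  read 'c': S1 --c--> S2
  read 'b': S2 --b--> S1

Answer: S0, S2, S0, S2, S0, S2, S1, S2, S1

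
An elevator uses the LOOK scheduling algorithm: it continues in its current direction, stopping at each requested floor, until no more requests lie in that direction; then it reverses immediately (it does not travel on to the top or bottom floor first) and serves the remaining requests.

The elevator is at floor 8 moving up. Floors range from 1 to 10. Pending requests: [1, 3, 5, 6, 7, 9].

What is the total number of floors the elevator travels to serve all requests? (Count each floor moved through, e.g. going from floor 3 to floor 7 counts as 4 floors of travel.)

Answer: 9

Derivation:
Start at floor 8 moving up, LOOK stop order: [9, 7, 6, 5, 3, 1]
  8 → 9: |9-8| = 1, total = 1
  9 → 7: |7-9| = 2, total = 3
  7 → 6: |6-7| = 1, total = 4
  6 → 5: |5-6| = 1, total = 5
  5 → 3: |3-5| = 2, total = 7
  3 → 1: |1-3| = 2, total = 9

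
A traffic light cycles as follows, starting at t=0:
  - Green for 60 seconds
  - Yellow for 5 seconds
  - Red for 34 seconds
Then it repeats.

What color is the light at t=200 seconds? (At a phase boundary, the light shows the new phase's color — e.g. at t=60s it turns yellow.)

Cycle length = 60 + 5 + 34 = 99s
t = 200, phase_t = 200 mod 99 = 2
2 < 60 (green end) → GREEN

Answer: green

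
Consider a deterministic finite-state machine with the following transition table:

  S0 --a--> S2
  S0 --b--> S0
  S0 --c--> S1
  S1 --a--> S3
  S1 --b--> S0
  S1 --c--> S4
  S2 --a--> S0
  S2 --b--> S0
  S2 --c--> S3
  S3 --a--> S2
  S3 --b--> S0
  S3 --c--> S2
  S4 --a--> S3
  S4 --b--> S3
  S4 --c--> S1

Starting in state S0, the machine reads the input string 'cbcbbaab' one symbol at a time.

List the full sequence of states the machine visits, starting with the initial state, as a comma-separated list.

Answer: S0, S1, S0, S1, S0, S0, S2, S0, S0

Derivation:
Start: S0
  read 'c': S0 --c--> S1
  read 'b': S1 --b--> S0
  read 'c': S0 --c--> S1
  read 'b': S1 --b--> S0
  read 'b': S0 --b--> S0
  read 'a': S0 --a--> S2
  read 'a': S2 --a--> S0
  read 'b': S0 --b--> S0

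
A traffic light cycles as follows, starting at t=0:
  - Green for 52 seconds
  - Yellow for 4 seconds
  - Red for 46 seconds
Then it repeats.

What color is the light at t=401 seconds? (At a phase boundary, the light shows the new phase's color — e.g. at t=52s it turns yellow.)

Cycle length = 52 + 4 + 46 = 102s
t = 401, phase_t = 401 mod 102 = 95
95 >= 56 → RED

Answer: red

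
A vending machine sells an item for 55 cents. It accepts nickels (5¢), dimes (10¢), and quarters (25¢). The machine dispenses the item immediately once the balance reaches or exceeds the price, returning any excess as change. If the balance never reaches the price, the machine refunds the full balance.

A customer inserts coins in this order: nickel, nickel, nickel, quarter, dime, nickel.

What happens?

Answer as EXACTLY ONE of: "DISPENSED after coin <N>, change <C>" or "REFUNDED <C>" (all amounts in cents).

Answer: DISPENSED after coin 6, change 0

Derivation:
Price: 55¢
Coin 1 (nickel, 5¢): balance = 5¢
Coin 2 (nickel, 5¢): balance = 10¢
Coin 3 (nickel, 5¢): balance = 15¢
Coin 4 (quarter, 25¢): balance = 40¢
Coin 5 (dime, 10¢): balance = 50¢
Coin 6 (nickel, 5¢): balance = 55¢
  → balance >= price → DISPENSE, change = 55 - 55 = 0¢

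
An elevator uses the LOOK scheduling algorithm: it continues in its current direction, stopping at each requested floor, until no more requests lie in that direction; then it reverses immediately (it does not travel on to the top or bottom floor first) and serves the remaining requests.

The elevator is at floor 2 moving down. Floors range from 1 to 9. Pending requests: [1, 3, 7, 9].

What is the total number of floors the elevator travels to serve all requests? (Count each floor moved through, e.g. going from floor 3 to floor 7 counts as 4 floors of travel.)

Start at floor 2 moving down, LOOK stop order: [1, 3, 7, 9]
  2 → 1: |1-2| = 1, total = 1
  1 → 3: |3-1| = 2, total = 3
  3 → 7: |7-3| = 4, total = 7
  7 → 9: |9-7| = 2, total = 9

Answer: 9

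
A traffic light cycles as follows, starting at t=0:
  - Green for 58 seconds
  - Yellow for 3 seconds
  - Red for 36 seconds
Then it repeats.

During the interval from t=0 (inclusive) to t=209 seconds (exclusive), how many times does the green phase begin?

Cycle = 58+3+36 = 97s
green phase starts at t = k*97 + 0 for k=0,1,2,...
Need k*97+0 < 209 → k < 2.155
k ∈ {0, ..., 2} → 3 starts

Answer: 3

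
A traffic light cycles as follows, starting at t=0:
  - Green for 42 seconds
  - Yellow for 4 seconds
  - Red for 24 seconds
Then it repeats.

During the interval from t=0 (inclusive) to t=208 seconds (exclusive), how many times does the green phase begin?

Answer: 3

Derivation:
Cycle = 42+4+24 = 70s
green phase starts at t = k*70 + 0 for k=0,1,2,...
Need k*70+0 < 208 → k < 2.971
k ∈ {0, ..., 2} → 3 starts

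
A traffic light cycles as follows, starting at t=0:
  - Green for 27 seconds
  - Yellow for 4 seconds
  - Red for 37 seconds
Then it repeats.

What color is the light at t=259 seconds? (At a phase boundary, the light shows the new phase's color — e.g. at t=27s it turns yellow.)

Answer: red

Derivation:
Cycle length = 27 + 4 + 37 = 68s
t = 259, phase_t = 259 mod 68 = 55
55 >= 31 → RED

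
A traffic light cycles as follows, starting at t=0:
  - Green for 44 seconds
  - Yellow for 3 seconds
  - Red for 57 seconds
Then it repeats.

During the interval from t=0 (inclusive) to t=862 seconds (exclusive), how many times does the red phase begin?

Answer: 8

Derivation:
Cycle = 44+3+57 = 104s
red phase starts at t = k*104 + 47 for k=0,1,2,...
Need k*104+47 < 862 → k < 7.837
k ∈ {0, ..., 7} → 8 starts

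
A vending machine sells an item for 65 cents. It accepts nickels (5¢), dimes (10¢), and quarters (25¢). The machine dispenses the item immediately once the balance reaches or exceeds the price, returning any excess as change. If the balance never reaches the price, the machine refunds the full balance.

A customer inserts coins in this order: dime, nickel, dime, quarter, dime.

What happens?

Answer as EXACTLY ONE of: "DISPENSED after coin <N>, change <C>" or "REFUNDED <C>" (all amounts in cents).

Price: 65¢
Coin 1 (dime, 10¢): balance = 10¢
Coin 2 (nickel, 5¢): balance = 15¢
Coin 3 (dime, 10¢): balance = 25¢
Coin 4 (quarter, 25¢): balance = 50¢
Coin 5 (dime, 10¢): balance = 60¢
All coins inserted, balance 60¢ < price 65¢ → REFUND 60¢

Answer: REFUNDED 60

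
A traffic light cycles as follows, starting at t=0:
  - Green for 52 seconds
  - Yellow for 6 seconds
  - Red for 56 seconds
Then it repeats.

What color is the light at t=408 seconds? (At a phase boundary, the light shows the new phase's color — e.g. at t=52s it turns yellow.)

Cycle length = 52 + 6 + 56 = 114s
t = 408, phase_t = 408 mod 114 = 66
66 >= 58 → RED

Answer: red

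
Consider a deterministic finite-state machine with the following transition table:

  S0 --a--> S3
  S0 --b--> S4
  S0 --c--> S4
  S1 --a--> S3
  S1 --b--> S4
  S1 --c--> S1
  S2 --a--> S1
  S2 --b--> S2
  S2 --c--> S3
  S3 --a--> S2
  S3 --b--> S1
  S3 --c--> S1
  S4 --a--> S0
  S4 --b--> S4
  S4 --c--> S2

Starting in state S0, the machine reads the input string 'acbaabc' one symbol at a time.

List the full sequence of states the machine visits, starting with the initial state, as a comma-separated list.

Start: S0
  read 'a': S0 --a--> S3
  read 'c': S3 --c--> S1
  read 'b': S1 --b--> S4
  read 'a': S4 --a--> S0
  read 'a': S0 --a--> S3
  read 'b': S3 --b--> S1
  read 'c': S1 --c--> S1

Answer: S0, S3, S1, S4, S0, S3, S1, S1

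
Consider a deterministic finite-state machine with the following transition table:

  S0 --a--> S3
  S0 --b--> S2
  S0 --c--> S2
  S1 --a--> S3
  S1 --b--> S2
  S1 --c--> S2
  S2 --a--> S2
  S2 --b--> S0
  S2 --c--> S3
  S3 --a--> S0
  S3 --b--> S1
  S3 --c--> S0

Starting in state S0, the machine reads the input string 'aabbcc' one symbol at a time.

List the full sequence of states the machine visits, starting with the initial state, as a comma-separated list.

Start: S0
  read 'a': S0 --a--> S3
  read 'a': S3 --a--> S0
  read 'b': S0 --b--> S2
  read 'b': S2 --b--> S0
  read 'c': S0 --c--> S2
  read 'c': S2 --c--> S3

Answer: S0, S3, S0, S2, S0, S2, S3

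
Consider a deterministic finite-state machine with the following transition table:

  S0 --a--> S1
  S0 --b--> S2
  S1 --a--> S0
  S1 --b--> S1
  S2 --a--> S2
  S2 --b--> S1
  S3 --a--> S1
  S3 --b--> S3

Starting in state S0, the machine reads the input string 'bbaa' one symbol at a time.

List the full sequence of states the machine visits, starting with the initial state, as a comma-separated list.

Answer: S0, S2, S1, S0, S1

Derivation:
Start: S0
  read 'b': S0 --b--> S2
  read 'b': S2 --b--> S1
  read 'a': S1 --a--> S0
  read 'a': S0 --a--> S1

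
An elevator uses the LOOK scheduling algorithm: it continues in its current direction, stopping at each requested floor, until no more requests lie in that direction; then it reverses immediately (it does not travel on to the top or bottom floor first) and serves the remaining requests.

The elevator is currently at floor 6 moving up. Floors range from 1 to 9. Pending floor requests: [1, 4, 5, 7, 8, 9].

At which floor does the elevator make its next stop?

Answer: 7

Derivation:
Current floor: 6, direction: up
Requests above: [7, 8, 9]
Requests below: [1, 4, 5]
Moving up and requests lie above → nearest above is min([7, 8, 9]) = 7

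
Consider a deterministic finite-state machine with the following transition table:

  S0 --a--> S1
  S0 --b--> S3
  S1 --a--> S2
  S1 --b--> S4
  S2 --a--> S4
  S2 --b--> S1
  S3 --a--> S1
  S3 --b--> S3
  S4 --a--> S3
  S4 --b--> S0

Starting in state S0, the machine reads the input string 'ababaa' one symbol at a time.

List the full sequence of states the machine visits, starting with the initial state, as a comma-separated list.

Start: S0
  read 'a': S0 --a--> S1
  read 'b': S1 --b--> S4
  read 'a': S4 --a--> S3
  read 'b': S3 --b--> S3
  read 'a': S3 --a--> S1
  read 'a': S1 --a--> S2

Answer: S0, S1, S4, S3, S3, S1, S2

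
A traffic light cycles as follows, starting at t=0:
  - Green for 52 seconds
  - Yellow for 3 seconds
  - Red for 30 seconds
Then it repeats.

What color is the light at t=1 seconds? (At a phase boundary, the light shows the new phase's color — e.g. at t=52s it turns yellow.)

Cycle length = 52 + 3 + 30 = 85s
t = 1, phase_t = 1 mod 85 = 1
1 < 52 (green end) → GREEN

Answer: green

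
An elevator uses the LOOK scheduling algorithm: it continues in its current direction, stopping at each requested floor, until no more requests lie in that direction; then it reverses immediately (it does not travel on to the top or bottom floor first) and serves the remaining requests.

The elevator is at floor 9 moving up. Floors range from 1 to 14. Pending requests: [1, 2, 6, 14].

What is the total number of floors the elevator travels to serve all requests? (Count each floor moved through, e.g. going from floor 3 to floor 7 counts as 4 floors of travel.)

Start at floor 9 moving up, LOOK stop order: [14, 6, 2, 1]
  9 → 14: |14-9| = 5, total = 5
  14 → 6: |6-14| = 8, total = 13
  6 → 2: |2-6| = 4, total = 17
  2 → 1: |1-2| = 1, total = 18

Answer: 18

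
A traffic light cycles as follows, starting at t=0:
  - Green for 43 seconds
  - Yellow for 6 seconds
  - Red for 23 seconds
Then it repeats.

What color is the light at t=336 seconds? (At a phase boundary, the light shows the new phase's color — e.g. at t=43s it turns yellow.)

Answer: yellow

Derivation:
Cycle length = 43 + 6 + 23 = 72s
t = 336, phase_t = 336 mod 72 = 48
43 <= 48 < 49 (yellow end) → YELLOW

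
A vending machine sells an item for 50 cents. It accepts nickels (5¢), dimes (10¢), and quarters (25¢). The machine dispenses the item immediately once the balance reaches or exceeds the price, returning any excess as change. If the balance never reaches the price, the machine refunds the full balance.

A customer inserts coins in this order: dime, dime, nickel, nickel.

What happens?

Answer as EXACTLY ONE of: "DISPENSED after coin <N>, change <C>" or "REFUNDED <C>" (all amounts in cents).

Price: 50¢
Coin 1 (dime, 10¢): balance = 10¢
Coin 2 (dime, 10¢): balance = 20¢
Coin 3 (nickel, 5¢): balance = 25¢
Coin 4 (nickel, 5¢): balance = 30¢
All coins inserted, balance 30¢ < price 50¢ → REFUND 30¢

Answer: REFUNDED 30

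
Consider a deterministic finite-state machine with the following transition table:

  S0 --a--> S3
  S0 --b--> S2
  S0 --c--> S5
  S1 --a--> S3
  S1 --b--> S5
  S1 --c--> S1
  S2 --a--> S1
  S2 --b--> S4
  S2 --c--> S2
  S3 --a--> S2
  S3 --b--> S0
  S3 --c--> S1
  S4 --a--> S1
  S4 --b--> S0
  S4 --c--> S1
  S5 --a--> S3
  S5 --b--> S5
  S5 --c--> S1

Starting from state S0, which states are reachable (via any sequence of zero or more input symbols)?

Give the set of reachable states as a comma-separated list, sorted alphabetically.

Answer: S0, S1, S2, S3, S4, S5

Derivation:
BFS from S0:
  visit S0: S0--a-->S3 (new), S0--b-->S2 (new), S0--c-->S5 (new)
  visit S3: S3--a-->S2 (seen), S3--b-->S0 (seen), S3--c-->S1 (new)
  visit S2: S2--a-->S1 (seen), S2--b-->S4 (new), S2--c-->S2 (seen)
  visit S5: S5--a-->S3 (seen), S5--b-->S5 (seen), S5--c-->S1 (seen)
  visit S1: S1--a-->S3 (seen), S1--b-->S5 (seen), S1--c-->S1 (seen)
  visit S4: S4--a-->S1 (seen), S4--b-->S0 (seen), S4--c-->S1 (seen)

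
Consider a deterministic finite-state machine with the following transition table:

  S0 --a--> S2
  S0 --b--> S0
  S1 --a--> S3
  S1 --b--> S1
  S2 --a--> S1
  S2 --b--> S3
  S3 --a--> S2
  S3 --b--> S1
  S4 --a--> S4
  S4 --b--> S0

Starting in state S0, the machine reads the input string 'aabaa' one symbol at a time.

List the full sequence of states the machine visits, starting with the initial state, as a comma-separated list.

Answer: S0, S2, S1, S1, S3, S2

Derivation:
Start: S0
  read 'a': S0 --a--> S2
  read 'a': S2 --a--> S1
  read 'b': S1 --b--> S1
  read 'a': S1 --a--> S3
  read 'a': S3 --a--> S2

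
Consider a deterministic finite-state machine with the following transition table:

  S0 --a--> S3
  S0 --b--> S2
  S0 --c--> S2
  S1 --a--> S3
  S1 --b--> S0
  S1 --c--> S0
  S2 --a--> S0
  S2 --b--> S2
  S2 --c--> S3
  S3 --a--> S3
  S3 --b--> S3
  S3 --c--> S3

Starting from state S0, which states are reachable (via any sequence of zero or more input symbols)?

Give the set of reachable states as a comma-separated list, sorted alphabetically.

Answer: S0, S2, S3

Derivation:
BFS from S0:
  visit S0: S0--a-->S3 (new), S0--b-->S2 (new), S0--c-->S2 (seen)
  visit S3: S3--a-->S3 (seen), S3--b-->S3 (seen), S3--c-->S3 (seen)
  visit S2: S2--a-->S0 (seen), S2--b-->S2 (seen), S2--c-->S3 (seen)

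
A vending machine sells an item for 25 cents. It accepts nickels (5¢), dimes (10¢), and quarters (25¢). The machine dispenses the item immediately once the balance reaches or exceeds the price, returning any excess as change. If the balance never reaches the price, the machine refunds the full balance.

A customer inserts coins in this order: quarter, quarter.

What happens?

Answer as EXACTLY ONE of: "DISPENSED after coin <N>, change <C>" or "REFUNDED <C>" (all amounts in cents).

Answer: DISPENSED after coin 1, change 0

Derivation:
Price: 25¢
Coin 1 (quarter, 25¢): balance = 25¢
  → balance >= price → DISPENSE, change = 25 - 25 = 0¢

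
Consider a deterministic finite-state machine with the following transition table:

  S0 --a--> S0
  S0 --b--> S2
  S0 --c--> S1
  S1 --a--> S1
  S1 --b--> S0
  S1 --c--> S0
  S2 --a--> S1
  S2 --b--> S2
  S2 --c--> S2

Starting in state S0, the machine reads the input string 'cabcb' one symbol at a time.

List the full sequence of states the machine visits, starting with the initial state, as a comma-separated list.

Answer: S0, S1, S1, S0, S1, S0

Derivation:
Start: S0
  read 'c': S0 --c--> S1
  read 'a': S1 --a--> S1
  read 'b': S1 --b--> S0
  read 'c': S0 --c--> S1
  read 'b': S1 --b--> S0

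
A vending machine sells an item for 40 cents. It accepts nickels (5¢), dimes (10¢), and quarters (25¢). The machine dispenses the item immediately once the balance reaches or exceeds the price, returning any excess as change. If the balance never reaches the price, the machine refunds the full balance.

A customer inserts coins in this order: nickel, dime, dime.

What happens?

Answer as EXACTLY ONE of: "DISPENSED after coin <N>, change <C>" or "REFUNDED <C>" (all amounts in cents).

Price: 40¢
Coin 1 (nickel, 5¢): balance = 5¢
Coin 2 (dime, 10¢): balance = 15¢
Coin 3 (dime, 10¢): balance = 25¢
All coins inserted, balance 25¢ < price 40¢ → REFUND 25¢

Answer: REFUNDED 25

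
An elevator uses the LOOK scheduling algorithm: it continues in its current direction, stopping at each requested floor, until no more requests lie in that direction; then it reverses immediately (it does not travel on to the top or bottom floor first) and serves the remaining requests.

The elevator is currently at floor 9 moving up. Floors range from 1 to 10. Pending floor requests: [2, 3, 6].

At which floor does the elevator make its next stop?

Answer: 6

Derivation:
Current floor: 9, direction: up
Requests above: []
Requests below: [2, 3, 6]
Moving up but no requests above → reverse; nearest below is max([2, 3, 6]) = 6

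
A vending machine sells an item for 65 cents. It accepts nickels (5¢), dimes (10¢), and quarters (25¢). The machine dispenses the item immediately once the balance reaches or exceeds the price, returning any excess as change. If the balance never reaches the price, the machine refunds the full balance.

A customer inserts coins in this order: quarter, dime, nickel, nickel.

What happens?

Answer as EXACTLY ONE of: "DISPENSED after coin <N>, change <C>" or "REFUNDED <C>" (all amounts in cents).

Answer: REFUNDED 45

Derivation:
Price: 65¢
Coin 1 (quarter, 25¢): balance = 25¢
Coin 2 (dime, 10¢): balance = 35¢
Coin 3 (nickel, 5¢): balance = 40¢
Coin 4 (nickel, 5¢): balance = 45¢
All coins inserted, balance 45¢ < price 65¢ → REFUND 45¢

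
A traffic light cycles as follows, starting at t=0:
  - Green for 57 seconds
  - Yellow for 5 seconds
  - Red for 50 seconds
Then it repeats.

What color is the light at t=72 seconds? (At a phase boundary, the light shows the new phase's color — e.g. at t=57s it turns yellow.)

Cycle length = 57 + 5 + 50 = 112s
t = 72, phase_t = 72 mod 112 = 72
72 >= 62 → RED

Answer: red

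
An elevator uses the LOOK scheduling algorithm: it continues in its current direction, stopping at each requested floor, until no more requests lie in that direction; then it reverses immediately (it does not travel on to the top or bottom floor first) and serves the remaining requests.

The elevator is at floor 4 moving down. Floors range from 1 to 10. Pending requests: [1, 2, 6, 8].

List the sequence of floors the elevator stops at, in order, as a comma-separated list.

Answer: 2, 1, 6, 8

Derivation:
Current: 4, moving DOWN
Serve below first (descending): [2, 1]
Then reverse, serve above (ascending): [6, 8]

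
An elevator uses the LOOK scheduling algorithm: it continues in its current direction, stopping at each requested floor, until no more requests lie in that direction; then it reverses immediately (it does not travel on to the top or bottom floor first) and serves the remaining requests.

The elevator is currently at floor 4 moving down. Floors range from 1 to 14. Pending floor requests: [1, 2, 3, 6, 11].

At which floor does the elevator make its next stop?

Answer: 3

Derivation:
Current floor: 4, direction: down
Requests above: [6, 11]
Requests below: [1, 2, 3]
Moving down and requests lie below → nearest below is max([1, 2, 3]) = 3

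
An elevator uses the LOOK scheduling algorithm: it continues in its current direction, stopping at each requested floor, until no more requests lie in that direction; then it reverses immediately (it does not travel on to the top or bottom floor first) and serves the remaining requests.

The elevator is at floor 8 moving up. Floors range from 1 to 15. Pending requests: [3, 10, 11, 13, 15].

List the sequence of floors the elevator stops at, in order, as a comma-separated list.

Current: 8, moving UP
Serve above first (ascending): [10, 11, 13, 15]
Then reverse, serve below (descending): [3]

Answer: 10, 11, 13, 15, 3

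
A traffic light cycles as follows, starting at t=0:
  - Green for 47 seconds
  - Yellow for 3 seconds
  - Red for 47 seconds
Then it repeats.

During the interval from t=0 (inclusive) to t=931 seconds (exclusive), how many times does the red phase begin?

Answer: 10

Derivation:
Cycle = 47+3+47 = 97s
red phase starts at t = k*97 + 50 for k=0,1,2,...
Need k*97+50 < 931 → k < 9.082
k ∈ {0, ..., 9} → 10 starts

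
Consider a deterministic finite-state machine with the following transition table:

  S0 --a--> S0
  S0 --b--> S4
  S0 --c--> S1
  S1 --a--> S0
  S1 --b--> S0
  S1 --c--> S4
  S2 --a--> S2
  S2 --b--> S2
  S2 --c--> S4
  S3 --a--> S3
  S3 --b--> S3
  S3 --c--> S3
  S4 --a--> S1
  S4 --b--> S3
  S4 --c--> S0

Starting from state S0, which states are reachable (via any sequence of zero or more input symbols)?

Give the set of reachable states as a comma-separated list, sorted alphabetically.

BFS from S0:
  visit S0: S0--a-->S0 (seen), S0--b-->S4 (new), S0--c-->S1 (new)
  visit S4: S4--a-->S1 (seen), S4--b-->S3 (new), S4--c-->S0 (seen)
  visit S1: S1--a-->S0 (seen), S1--b-->S0 (seen), S1--c-->S4 (seen)
  visit S3: S3--a-->S3 (seen), S3--b-->S3 (seen), S3--c-->S3 (seen)

Answer: S0, S1, S3, S4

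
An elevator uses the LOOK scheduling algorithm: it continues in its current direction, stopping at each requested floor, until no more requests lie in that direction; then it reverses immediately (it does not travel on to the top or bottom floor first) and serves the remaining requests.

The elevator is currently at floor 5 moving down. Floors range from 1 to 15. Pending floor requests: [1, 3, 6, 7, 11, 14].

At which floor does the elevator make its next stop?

Answer: 3

Derivation:
Current floor: 5, direction: down
Requests above: [6, 7, 11, 14]
Requests below: [1, 3]
Moving down and requests lie below → nearest below is max([1, 3]) = 3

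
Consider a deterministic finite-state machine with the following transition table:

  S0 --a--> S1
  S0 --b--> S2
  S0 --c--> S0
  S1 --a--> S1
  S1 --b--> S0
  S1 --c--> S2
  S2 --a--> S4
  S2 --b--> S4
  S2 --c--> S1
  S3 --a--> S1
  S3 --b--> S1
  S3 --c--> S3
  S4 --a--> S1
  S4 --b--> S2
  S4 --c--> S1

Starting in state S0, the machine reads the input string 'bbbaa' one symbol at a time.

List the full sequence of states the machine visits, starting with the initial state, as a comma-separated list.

Start: S0
  read 'b': S0 --b--> S2
  read 'b': S2 --b--> S4
  read 'b': S4 --b--> S2
  read 'a': S2 --a--> S4
  read 'a': S4 --a--> S1

Answer: S0, S2, S4, S2, S4, S1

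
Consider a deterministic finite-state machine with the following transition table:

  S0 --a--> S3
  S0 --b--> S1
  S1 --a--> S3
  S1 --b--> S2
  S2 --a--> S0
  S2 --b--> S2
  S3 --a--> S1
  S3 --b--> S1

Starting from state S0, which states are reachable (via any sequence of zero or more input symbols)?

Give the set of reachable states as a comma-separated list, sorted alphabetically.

BFS from S0:
  visit S0: S0--a-->S3 (new), S0--b-->S1 (new)
  visit S3: S3--a-->S1 (seen), S3--b-->S1 (seen)
  visit S1: S1--a-->S3 (seen), S1--b-->S2 (new)
  visit S2: S2--a-->S0 (seen), S2--b-->S2 (seen)

Answer: S0, S1, S2, S3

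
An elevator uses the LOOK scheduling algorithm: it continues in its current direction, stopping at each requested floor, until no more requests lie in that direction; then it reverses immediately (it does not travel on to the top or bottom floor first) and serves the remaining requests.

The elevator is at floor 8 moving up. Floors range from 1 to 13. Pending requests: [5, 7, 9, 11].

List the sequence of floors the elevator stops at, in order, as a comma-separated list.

Current: 8, moving UP
Serve above first (ascending): [9, 11]
Then reverse, serve below (descending): [7, 5]

Answer: 9, 11, 7, 5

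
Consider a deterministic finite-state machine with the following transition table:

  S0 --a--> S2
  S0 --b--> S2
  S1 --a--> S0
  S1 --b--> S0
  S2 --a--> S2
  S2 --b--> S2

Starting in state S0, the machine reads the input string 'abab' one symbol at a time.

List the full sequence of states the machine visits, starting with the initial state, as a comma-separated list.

Answer: S0, S2, S2, S2, S2

Derivation:
Start: S0
  read 'a': S0 --a--> S2
  read 'b': S2 --b--> S2
  read 'a': S2 --a--> S2
  read 'b': S2 --b--> S2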